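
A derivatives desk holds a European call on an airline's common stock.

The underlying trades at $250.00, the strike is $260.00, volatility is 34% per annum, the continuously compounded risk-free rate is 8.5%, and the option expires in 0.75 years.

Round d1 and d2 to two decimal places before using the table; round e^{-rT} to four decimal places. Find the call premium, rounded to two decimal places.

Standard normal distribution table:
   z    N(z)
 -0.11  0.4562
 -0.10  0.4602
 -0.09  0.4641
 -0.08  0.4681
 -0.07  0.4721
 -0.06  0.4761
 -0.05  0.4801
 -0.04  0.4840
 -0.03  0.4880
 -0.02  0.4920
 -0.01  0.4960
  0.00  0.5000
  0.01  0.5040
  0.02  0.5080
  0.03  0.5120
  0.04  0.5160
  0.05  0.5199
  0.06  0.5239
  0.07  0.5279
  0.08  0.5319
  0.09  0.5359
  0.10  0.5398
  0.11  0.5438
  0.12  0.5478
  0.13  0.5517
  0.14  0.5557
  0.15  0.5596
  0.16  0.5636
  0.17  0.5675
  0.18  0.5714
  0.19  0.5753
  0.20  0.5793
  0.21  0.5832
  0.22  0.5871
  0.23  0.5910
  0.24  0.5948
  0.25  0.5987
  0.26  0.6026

T = 0.75;  σ√T = 0.2944
ln(S/K) + (r + σ²/2)T = ln(250/260) + (0.085 + 0.34²/2)·0.75 = -0.0392 + 0.1071 = 0.0679
d₁ = 0.0679 / 0.2944 = 0.2305 ⇒ 0.23
d₂ = d₁ − σ√T = 0.2305 − 0.2944 = -0.0639 ⇒ -0.06
e^(−rT) = e^(−0.085·0.75) = 0.9382
N(d₁) = N(0.23) = 0.5910;  N(d₂) = N(-0.06) = 0.4761
C = 250·0.5910 − 260·0.9382·0.4761 = 147.7500 − 116.1360 = 31.6140

$31.61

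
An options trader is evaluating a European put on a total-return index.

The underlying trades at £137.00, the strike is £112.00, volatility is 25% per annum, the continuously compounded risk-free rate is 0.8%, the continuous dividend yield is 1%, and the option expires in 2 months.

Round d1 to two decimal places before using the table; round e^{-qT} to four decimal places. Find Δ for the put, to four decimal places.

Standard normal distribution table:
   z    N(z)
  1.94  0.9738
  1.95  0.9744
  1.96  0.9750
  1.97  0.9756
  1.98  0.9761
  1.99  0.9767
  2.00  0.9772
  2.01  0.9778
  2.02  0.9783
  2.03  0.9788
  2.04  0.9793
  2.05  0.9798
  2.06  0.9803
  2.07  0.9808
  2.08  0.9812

σ√T = 0.25 × 0.4082 = 0.1021
ln(S/K) + (r − q + σ²/2)T = ln(137/112) + (0.008 − 0.01 + 0.25²/2)·0.1667 = 0.2015 + 0.0049 = 0.2064
d₁ = 0.2064 / 0.1021 = 2.0219 ≈ 2.02
N(d₁) = N(2.02) = 0.9783
Δ_put = exp(−qT)·(N(d₁) − 1) = 0.9983·(0.9783 − 1) = -0.0217

-0.0217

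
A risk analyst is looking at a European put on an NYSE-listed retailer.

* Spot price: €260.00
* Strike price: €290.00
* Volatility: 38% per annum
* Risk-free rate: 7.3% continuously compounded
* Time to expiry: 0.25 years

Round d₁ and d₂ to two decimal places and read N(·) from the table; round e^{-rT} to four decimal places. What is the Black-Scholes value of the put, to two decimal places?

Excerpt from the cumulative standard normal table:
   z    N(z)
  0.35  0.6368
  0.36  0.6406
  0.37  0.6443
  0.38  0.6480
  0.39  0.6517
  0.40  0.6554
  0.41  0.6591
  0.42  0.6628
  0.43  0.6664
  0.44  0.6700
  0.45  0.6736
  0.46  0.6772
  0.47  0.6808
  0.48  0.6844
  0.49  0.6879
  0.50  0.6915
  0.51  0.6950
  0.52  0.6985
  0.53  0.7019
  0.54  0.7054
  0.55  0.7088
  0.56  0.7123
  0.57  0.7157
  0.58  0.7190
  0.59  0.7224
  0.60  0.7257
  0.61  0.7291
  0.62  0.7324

T = 0.25;  σ√T = 0.1900
d₁ = [ln(260/290) + (0.073 + 0.38²/2)·0.25] / 0.1900 = [-0.1092 + 0.0363] / 0.1900 = -0.3837 which rounds to -0.38
d₂ = d₁ − σ√T = -0.3837 − 0.1900 = -0.5737 which rounds to -0.57
e^(−rT) = e^(−0.073·0.25) = 0.9819
N(−d₂) = N(0.57) = 0.7157;  N(−d₁) = N(0.38) = 0.6480
P = 290·0.9819·0.7157 − 260·0.6480 = 203.7963 − 168.4800 = 35.3163

€35.32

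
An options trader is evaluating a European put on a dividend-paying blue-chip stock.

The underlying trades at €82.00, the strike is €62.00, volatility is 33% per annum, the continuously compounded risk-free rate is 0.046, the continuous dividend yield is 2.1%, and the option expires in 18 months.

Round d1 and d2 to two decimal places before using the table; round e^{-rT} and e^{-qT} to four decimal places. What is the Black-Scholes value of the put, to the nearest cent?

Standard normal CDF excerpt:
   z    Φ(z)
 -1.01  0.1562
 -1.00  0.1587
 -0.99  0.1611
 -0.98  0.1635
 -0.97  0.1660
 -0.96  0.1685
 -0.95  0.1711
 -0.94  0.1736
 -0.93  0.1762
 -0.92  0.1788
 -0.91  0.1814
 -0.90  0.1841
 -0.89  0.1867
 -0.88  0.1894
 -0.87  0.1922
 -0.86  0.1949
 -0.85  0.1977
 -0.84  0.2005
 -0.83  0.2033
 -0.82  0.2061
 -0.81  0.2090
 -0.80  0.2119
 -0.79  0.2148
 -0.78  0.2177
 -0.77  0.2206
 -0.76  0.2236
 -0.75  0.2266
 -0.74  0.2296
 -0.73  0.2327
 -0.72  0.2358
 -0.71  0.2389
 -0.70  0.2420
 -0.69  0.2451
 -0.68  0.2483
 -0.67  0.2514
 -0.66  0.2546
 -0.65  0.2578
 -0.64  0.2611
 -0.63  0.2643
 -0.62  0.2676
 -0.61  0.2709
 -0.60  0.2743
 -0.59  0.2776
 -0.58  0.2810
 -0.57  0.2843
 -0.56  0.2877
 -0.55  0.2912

€3.46

σ√T = 0.33 × 1.2247 = 0.4042
d₁ = [ln(82/62) + (0.046 − 0.021 + 0.33²/2)·1.5] / 0.4042 = [0.2796 + 0.1192] / 0.4042 = 0.9866 ⇒ 0.99
d₂ = d₁ − σ√T = 0.9866 − 0.4042 = 0.5825 ⇒ 0.58
exp(−qT) = exp(−0.021·1.5) = 0.9690;  exp(−rT) = exp(−0.046·1.5) = 0.9333
P = 62·0.9333·N(-0.58) − 82·0.9690·N(-0.99) = 62·0.9333·0.2810 − 82·0.9690·0.1611 = 16.2600 − 12.8007 = 3.4593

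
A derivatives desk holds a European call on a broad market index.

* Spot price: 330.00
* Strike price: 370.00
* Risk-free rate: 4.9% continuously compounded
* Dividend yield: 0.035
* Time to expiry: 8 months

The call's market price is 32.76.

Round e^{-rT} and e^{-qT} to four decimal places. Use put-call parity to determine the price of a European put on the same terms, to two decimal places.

68.51

e^(−qT) = e^(−0.035·0.6667) = 0.9769;  e^(−rT) = e^(−0.049·0.6667) = 0.9679
Put-call parity: C − P = S·e^(−qT) − K·e^(−rT) = 330·0.9769 − 370·0.9679 = 322.3770 − 358.1230 = -35.7460
P = C − (C − P) = 32.76 − (-35.7460) = 68.5060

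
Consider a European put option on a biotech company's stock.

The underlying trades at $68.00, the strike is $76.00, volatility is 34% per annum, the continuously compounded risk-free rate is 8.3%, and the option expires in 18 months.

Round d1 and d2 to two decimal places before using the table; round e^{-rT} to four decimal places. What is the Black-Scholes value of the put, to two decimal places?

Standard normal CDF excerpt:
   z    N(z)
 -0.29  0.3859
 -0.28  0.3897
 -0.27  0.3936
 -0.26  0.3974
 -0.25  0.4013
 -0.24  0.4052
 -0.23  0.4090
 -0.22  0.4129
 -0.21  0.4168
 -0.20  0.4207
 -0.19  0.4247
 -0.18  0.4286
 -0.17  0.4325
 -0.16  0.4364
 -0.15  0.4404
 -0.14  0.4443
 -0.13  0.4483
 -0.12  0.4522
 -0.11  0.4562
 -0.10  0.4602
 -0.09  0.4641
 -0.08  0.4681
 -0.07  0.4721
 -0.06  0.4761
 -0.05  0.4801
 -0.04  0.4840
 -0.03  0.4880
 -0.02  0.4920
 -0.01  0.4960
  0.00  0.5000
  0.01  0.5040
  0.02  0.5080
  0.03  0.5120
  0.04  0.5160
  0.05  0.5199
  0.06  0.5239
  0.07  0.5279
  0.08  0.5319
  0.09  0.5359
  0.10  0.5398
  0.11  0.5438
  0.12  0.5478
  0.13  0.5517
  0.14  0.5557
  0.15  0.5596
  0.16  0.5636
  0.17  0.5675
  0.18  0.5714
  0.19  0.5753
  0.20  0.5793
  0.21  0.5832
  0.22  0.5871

σ√T = 0.34 × 1.2247 = 0.4164
ln(S/K) + (r + σ²/2)T = ln(68/76) + (0.083 + 0.34²/2)·1.5 = -0.1112 + 0.2112 = 0.1000
d₁ = 0.1000 / 0.4164 = 0.2401 → 0.24
d₂ = d₁ − σ√T = 0.2401 − 0.4164 = -0.1763 → -0.18
exp(−rT) = exp(−0.083·1.5) = 0.8829
P = 76·0.8829·N(0.18) − 68·N(-0.24) = 76·0.8829·0.5714 − 68·0.4052 = 38.3412 − 27.5536 = 10.7876

$10.79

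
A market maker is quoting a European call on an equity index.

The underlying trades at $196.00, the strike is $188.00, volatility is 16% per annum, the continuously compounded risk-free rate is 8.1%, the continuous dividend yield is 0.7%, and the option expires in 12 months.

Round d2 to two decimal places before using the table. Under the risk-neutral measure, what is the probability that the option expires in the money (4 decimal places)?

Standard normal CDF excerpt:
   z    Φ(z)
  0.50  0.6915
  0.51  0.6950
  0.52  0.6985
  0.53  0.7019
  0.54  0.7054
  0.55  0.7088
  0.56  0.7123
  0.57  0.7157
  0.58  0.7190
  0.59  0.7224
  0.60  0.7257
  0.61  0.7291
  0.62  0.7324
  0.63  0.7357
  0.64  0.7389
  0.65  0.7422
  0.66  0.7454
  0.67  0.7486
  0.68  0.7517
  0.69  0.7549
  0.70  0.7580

0.7389

T = 1;  σ√T = 0.1600
d₁ = [ln(196/188) + (0.081 − 0.007 + 0.16²/2)·1] / 0.1600 = [0.0417 + 0.0868] / 0.1600 = 0.8030 which rounds to 0.80
d₂ = d₁ − σ√T = 0.8030 − 0.1600 = 0.6430 which rounds to 0.64
Pr(exercise) under Q = N(d₂) = 0.7389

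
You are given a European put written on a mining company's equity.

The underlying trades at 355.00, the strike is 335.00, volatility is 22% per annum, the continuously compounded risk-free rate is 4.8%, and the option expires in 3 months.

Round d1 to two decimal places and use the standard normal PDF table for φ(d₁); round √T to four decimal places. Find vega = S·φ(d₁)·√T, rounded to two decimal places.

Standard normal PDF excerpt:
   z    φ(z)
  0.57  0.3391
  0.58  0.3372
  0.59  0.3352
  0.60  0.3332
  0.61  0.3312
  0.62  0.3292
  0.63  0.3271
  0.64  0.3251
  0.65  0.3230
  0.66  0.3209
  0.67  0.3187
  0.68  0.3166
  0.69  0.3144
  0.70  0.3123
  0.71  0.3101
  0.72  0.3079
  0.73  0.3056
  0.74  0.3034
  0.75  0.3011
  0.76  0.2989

T = 0.25;  σ√T = 0.1100
ln(S/K) + (r + σ²/2)T = ln(355/335) + (0.048 + 0.22²/2)·0.25 = 0.0580 + 0.0181 = 0.0760
d₁ = 0.0760 / 0.1100 = 0.6912 ≈ 0.69
√T = √0.25 = 0.5000
φ(d₁) = φ(0.69) = 0.3144
vega = S·φ(d₁)·√T = 355·0.3144·0.5000 = 55.8060
(The call has the same vega.)

55.81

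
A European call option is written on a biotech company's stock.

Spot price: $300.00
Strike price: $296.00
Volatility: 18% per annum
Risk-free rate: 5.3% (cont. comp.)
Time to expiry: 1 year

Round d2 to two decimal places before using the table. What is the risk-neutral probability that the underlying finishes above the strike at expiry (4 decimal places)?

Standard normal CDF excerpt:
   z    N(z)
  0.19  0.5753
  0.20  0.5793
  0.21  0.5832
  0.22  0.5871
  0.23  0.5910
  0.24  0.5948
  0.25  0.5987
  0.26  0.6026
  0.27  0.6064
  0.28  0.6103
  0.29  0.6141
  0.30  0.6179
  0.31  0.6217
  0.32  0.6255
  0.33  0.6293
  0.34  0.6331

σ√T = 0.18 × 1.0000 = 0.1800
d₁ = [ln(300/296) + (0.053 + 0.18²/2)·1] / 0.1800 = [0.0134 + 0.0692] / 0.1800 = 0.4590 ⇒ 0.46
d₂ = d₁ − σ√T = 0.4590 − 0.1800 = 0.2790 ⇒ 0.28
Pr(exercise) under Q = N(d₂) = 0.6103

0.6103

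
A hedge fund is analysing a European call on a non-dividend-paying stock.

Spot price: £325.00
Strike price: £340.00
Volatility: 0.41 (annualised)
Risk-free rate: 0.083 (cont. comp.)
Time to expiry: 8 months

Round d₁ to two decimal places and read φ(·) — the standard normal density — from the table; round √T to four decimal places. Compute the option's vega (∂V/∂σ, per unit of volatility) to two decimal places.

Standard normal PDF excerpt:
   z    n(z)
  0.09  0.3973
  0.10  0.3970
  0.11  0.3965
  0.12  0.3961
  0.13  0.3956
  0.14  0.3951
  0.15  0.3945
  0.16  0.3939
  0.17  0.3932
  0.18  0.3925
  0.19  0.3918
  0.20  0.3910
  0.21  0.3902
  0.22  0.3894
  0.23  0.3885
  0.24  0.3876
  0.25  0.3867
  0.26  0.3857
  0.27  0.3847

103.76

σ√T = 0.41 × 0.8165 = 0.3348
ln(S/K) + (r + σ²/2)T = ln(325/340) + (0.083 + 0.41²/2)·0.6667 = -0.0451 + 0.1114 = 0.0662
d₁ = 0.0662 / 0.3348 = 0.1979 which rounds to 0.20
√T = √0.6667 = 0.8165
φ(d₁) = φ(0.20) = 0.3910
vega = S·φ(d₁)·√T = 325·0.3910·0.8165 = 103.7567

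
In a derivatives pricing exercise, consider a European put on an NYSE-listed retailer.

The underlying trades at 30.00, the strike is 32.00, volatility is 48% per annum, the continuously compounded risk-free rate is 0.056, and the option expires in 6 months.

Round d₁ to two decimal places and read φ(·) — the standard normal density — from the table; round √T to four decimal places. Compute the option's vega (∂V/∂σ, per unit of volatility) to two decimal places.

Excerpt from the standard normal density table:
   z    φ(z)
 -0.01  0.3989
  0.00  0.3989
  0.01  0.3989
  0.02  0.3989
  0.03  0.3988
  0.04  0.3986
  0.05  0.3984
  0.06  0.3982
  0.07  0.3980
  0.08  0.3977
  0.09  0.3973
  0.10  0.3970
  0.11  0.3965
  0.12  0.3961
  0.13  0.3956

T = 0.5;  σ√T = 0.3394
ln(S/K) + (r + σ²/2)T = ln(30/32) + (0.056 + 0.48²/2)·0.5 = -0.0645 + 0.0856 = 0.0211
d₁ = 0.0211 / 0.3394 = 0.0621 ≈ 0.06
√T = √0.5 = 0.7071
φ(d₁) = φ(0.06) = 0.3982
vega = S·φ(d₁)·√T = 30·0.3982·0.7071 = 8.4470

8.45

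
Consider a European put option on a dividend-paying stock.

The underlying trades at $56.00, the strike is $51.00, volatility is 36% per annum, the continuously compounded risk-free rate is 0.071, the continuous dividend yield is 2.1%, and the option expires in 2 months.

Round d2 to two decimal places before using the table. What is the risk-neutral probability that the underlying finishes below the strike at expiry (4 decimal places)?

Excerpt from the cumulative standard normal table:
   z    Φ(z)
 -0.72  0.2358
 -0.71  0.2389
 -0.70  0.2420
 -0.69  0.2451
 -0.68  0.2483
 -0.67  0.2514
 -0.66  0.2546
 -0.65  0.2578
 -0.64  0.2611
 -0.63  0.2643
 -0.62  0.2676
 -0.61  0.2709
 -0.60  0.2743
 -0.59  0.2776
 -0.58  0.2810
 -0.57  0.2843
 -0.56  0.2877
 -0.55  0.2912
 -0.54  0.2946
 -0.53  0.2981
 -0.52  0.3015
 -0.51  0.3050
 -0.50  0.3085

0.2676

T = 0.1667;  σ√T = 0.1470
d₁ = [ln(56/51) + (0.071 − 0.021 + 0.36²/2)·0.1667] / 0.1470 = [0.0935 + 0.0191] / 0.1470 = 0.7666 ≈ 0.77
d₂ = d₁ − σ√T = 0.7666 − 0.1470 = 0.6196 ≈ 0.62
Risk-neutral Pr[S_T < K] = N(−d₂) = N(-0.62) = 0.2676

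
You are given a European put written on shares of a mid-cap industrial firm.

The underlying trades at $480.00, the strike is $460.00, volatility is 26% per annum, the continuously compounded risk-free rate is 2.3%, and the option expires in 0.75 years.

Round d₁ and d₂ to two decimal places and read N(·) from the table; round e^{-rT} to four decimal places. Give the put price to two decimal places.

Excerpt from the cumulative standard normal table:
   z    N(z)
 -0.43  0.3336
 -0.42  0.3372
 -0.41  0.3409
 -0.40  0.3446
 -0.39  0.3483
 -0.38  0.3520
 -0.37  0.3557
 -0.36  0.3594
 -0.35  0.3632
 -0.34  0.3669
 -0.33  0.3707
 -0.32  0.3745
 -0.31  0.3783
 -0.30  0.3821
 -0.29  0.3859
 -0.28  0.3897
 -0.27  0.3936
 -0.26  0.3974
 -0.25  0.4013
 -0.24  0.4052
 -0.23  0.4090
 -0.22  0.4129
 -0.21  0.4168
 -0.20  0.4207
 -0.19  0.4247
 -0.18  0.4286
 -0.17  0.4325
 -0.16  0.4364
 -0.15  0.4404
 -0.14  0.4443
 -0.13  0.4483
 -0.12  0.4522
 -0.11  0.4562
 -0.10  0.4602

T = 0.75;  σ√T = 0.2252
d₁ = [ln(480/460) + (0.023 + 0.26²/2)·0.75] / 0.2252 = [0.0426 + 0.0426] / 0.2252 = 0.3782 which rounds to 0.38
d₂ = d₁ − σ√T = 0.3782 − 0.2252 = 0.1530 which rounds to 0.15
exp(−rT) = exp(−0.023·0.75) = 0.9829
N(−d₂) = N(-0.15) = 0.4404;  N(−d₁) = N(-0.38) = 0.3520
P = 460·0.9829·0.4404 − 480·0.3520 = 199.1198 − 168.9600 = 30.1598

$30.16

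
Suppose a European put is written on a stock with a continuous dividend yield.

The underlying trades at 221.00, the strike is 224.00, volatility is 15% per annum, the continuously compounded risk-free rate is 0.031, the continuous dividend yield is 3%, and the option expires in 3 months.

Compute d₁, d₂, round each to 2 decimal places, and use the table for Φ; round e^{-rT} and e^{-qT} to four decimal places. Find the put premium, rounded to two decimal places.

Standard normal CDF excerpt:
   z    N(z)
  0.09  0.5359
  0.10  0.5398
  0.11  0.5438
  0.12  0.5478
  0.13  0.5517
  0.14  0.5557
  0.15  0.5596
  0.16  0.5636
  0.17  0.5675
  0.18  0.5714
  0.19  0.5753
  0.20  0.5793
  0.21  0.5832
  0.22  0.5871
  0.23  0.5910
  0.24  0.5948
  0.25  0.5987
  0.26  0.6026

7.74

σ√T = 0.15 × 0.5000 = 0.0750
ln(S/K) + (r − q + σ²/2)T = ln(221/224) + (0.031 − 0.03 + 0.15²/2)·0.25 = -0.0135 + 0.0031 = -0.0104
d₁ = -0.0104 / 0.0750 = -0.1389 → -0.14
d₂ = d₁ − σ√T = -0.1389 − 0.0750 = -0.2139 → -0.21
e^(−qT) = e^(−0.03·0.25) = 0.9925;  e^(−rT) = e^(−0.031·0.25) = 0.9923
N(−d₂) = N(0.21) = 0.5832;  N(−d₁) = N(0.14) = 0.5557
P = 224·0.9923·0.5832 − 221·0.9925·0.5557 = 129.6309 − 121.8886 = 7.7423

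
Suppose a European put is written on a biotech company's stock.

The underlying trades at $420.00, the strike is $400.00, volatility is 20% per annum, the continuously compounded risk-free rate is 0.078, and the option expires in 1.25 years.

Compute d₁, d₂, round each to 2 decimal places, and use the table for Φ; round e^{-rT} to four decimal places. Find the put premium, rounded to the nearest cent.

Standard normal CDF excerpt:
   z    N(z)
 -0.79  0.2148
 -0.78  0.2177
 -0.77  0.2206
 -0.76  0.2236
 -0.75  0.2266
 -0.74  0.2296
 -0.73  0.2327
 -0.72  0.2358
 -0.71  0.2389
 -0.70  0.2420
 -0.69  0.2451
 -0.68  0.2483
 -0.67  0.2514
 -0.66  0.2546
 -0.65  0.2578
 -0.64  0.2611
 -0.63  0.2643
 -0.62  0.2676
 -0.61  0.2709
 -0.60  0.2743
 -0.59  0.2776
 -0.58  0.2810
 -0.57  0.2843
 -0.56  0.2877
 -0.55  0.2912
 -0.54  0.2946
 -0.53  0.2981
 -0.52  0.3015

$14.24

T = 1.25;  σ√T = 0.2236
d₁ = [ln(420/400) + (0.078 + 0.2²/2)·1.25] / 0.2236 = [0.0488 + 0.1225] / 0.2236 = 0.7660 → 0.77
d₂ = d₁ − σ√T = 0.7660 − 0.2236 = 0.5424 → 0.54
e^(−rT) = e^(−0.078·1.25) = 0.9071
N(−d₂) = N(-0.54) = 0.2946;  N(−d₁) = N(-0.77) = 0.2206
P = 400·0.9071·0.2946 − 420·0.2206 = 106.8927 − 92.6520 = 14.2407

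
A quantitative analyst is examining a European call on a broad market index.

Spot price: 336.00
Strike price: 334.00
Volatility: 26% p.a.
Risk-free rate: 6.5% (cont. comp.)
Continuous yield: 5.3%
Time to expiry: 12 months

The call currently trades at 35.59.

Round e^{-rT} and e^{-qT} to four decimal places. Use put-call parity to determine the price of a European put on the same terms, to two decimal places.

29.92

e^(−qT) = e^(−0.053·1) = 0.9484;  e^(−rT) = e^(−0.065·1) = 0.9371
Put-call parity: C − P = S·e^(−qT) − K·e^(−rT) = 336·0.9484 − 334·0.9371 = 318.6624 − 312.9914 = 5.6710
P = C − (C − P) = 35.59 − (5.6710) = 29.9190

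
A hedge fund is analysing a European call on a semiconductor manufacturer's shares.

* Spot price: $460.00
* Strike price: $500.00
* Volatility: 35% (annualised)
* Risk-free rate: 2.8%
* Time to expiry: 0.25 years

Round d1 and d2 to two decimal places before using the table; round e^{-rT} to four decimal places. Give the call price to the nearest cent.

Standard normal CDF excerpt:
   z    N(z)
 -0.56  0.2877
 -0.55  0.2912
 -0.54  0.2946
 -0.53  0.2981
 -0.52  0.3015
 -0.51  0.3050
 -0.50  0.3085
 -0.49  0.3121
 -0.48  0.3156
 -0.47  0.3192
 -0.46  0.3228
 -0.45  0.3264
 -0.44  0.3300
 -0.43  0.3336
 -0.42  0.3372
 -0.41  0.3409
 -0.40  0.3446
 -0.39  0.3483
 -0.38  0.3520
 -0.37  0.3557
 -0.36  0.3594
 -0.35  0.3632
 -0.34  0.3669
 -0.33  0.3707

$17.38

σ√T = 0.35 × 0.5000 = 0.1750
d₁ = [ln(460/500) + (0.028 + 0.35²/2)·0.25] / 0.1750 = [-0.0834 + 0.0223] / 0.1750 = -0.3490 which rounds to -0.35
d₂ = d₁ − σ√T = -0.3490 − 0.1750 = -0.5240 which rounds to -0.52
exp(−rT) = exp(−0.028·0.25) = 0.9930
N(d₁) = N(-0.35) = 0.3632;  N(d₂) = N(-0.52) = 0.3015
C = 460·0.3632 − 500·0.9930·0.3015 = 167.0720 − 149.6947 = 17.3773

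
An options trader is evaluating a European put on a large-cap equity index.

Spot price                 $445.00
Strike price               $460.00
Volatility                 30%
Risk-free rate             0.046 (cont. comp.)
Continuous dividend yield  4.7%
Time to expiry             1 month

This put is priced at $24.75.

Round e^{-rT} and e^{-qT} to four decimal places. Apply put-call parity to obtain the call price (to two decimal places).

e^(−qT) = e^(−0.047·0.08333) = 0.9961;  e^(−rT) = e^(−0.046·0.08333) = 0.9962
Put-call parity: C − P = S·e^(−qT) − K·e^(−rT) = 445·0.9961 − 460·0.9962 = 443.2645 − 458.2520 = -14.9875
C = P + (C − P) = 24.75 + (-14.9875) = 9.7625

$9.76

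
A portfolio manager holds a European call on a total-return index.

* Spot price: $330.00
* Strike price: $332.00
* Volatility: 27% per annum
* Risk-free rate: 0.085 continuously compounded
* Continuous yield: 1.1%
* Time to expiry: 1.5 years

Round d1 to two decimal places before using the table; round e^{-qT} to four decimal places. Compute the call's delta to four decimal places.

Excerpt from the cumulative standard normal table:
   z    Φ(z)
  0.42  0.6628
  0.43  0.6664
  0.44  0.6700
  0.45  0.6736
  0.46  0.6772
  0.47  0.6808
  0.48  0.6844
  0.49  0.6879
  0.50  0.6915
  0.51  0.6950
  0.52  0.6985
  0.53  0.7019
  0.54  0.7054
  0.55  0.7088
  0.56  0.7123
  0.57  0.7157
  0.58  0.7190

0.6732

σ√T = 0.27·√1.5 = 0.3307
d₁ = [ln(330/332) + (0.085 − 0.011 + ½·0.27²)·1.5] / (σ√T) = (-0.0060 + 0.1657) / 0.3307 = 0.4827 ≈ 0.48
N(d₁) = N(0.48) = 0.6844
Δ_call = e^(−qT)·N(d₁) = 0.9836·0.6844 = 0.6732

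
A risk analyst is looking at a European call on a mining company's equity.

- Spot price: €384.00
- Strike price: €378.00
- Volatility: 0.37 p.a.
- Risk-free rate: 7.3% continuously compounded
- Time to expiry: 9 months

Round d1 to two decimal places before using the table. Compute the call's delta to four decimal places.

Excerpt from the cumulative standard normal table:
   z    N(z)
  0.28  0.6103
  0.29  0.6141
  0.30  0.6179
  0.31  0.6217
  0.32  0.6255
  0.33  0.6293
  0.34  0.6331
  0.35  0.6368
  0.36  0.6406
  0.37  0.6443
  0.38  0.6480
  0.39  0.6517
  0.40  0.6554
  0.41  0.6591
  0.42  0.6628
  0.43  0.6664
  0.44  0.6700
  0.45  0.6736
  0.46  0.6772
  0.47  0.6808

0.6480

σ√T = 0.37 × 0.8660 = 0.3204
ln(S/K) + (r + σ²/2)T = ln(384/378) + (0.073 + 0.37²/2)·0.75 = 0.0157 + 0.1061 = 0.1218
d₁ = 0.1218 / 0.3204 = 0.3802 which rounds to 0.38
N(d₁) = N(0.38) = 0.6480
Δ_call = N(d₁) = 0.6480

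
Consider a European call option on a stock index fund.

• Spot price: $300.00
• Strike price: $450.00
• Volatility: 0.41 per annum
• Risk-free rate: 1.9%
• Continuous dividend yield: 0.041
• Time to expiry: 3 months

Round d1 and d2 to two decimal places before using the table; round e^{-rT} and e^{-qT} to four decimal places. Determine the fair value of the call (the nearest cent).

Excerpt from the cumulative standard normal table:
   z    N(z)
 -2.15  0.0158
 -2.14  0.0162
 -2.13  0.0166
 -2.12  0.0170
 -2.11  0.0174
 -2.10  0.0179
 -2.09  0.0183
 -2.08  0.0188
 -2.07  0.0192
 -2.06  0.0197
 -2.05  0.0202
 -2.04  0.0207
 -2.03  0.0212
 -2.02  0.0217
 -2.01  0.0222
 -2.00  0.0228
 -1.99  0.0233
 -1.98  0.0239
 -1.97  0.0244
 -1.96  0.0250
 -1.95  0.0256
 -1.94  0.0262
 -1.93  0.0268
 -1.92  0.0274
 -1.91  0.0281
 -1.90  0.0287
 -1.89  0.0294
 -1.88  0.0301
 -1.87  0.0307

σ√T = 0.41 × 0.5000 = 0.2050
d₁ = [ln(300/450) + (0.019 − 0.041 + ½·0.41²)·0.25] / (σ√T) = (-0.4055 + 0.0155) / 0.2050 = -1.9022 which rounds to -1.90
d₂ = -1.9022 − 0.2050 = -2.1072 which rounds to -2.11
exp(−qT) = exp(−0.041·0.25) = 0.9898;  exp(−rT) = exp(−0.019·0.25) = 0.9953
C = 300·0.9898·N(-1.90) − 450·0.9953·N(-2.11) = 300·0.9898·0.0287 − 450·0.9953·0.0174 = 8.5222 − 7.7932 = 0.7290

$0.73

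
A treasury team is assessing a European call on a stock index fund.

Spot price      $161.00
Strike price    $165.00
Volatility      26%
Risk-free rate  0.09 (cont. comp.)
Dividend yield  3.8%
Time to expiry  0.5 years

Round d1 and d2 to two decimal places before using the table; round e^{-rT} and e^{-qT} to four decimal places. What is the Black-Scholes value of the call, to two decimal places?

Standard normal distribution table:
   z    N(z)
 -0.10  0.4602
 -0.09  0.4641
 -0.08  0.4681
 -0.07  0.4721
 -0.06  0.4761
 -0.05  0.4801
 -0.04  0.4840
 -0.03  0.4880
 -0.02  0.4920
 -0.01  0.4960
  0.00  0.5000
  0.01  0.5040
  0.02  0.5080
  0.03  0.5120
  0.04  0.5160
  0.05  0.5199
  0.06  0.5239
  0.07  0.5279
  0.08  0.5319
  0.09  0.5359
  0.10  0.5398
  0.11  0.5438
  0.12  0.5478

$11.44

σ√T = 0.26 × 0.7071 = 0.1838
d₁ = [ln(161/165) + (0.09 − 0.038 + ½·0.26²)·0.5] / (σ√T) = (-0.0245 + 0.0429) / 0.1838 = 0.0999 ≈ 0.10
d₂ = 0.0999 − 0.1838 = -0.0840 ≈ -0.08
e^(−qT) = e^(−0.038·0.5) = 0.9812;  e^(−rT) = e^(−0.09·0.5) = 0.9560
N(d₁) = N(0.10) = 0.5398;  N(d₂) = N(-0.08) = 0.4681
C = 161·0.9812·0.5398 − 165·0.9560·0.4681 = 85.2739 − 73.8381 = 11.4358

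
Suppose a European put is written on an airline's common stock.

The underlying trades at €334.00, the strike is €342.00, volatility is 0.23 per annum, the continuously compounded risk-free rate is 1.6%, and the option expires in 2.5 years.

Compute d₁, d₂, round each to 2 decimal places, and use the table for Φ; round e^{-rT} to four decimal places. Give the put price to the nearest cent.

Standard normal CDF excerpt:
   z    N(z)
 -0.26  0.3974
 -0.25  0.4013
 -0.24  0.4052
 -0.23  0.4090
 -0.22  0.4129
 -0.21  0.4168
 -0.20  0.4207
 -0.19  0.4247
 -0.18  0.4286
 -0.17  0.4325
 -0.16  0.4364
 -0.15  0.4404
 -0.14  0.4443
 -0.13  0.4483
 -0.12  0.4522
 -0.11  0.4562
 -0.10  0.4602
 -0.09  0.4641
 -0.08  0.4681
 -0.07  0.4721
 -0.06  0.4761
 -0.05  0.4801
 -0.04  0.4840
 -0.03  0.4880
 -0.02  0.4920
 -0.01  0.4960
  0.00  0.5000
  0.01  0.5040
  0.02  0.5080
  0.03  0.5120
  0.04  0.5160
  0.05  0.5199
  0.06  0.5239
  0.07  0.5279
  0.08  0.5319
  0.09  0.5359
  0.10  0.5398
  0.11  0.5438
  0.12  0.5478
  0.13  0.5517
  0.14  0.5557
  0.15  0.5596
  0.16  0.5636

€45.99

σ√T = 0.23 × 1.5811 = 0.3637
d₁ = [ln(334/342) + (0.016 + 0.23²/2)·2.5] / 0.3637 = [-0.0237 + 0.1061] / 0.3637 = 0.2267 which rounds to 0.23
d₂ = d₁ − σ√T = 0.2267 − 0.3637 = -0.1369 which rounds to -0.14
e^(−rT) = e^(−0.016·2.5) = 0.9608
P = 342·0.9608·N(0.14) − 334·N(-0.23) = 342·0.9608·0.5557 − 334·0.4090 = 182.5995 − 136.6060 = 45.9935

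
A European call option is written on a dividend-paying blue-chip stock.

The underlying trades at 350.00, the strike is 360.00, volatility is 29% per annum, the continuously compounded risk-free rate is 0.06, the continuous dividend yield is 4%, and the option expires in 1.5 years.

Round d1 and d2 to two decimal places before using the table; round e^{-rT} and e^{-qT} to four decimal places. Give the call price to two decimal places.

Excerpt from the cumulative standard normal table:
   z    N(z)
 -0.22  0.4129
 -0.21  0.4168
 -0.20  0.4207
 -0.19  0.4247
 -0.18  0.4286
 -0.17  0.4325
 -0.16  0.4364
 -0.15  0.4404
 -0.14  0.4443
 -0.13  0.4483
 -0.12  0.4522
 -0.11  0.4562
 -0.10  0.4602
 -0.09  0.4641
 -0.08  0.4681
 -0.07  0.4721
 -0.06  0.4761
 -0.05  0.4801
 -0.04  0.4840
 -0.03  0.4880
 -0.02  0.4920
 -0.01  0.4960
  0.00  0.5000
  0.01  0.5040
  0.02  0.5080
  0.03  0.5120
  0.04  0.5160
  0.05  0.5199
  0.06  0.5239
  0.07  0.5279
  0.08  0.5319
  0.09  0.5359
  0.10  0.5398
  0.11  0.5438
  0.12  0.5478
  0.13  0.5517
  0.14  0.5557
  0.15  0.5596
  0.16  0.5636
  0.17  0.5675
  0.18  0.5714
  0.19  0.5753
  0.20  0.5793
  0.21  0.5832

46.06

T = 1.5;  σ√T = 0.3552
d₁ = [ln(350/360) + (0.06 − 0.04 + ½·0.29²)·1.5] / (σ√T) = (-0.0282 + 0.0931) / 0.3552 = 0.1827 which rounds to 0.18
d₂ = 0.1827 − 0.3552 = -0.1724 which rounds to -0.17
exp(−qT) = exp(−0.04·1.5) = 0.9418;  exp(−rT) = exp(−0.06·1.5) = 0.9139
N(d₁) = N(0.18) = 0.5714;  N(d₂) = N(-0.17) = 0.4325
C = 350·0.9418·0.5714 − 360·0.9139·0.4325 = 188.3506 − 142.2942 = 46.0564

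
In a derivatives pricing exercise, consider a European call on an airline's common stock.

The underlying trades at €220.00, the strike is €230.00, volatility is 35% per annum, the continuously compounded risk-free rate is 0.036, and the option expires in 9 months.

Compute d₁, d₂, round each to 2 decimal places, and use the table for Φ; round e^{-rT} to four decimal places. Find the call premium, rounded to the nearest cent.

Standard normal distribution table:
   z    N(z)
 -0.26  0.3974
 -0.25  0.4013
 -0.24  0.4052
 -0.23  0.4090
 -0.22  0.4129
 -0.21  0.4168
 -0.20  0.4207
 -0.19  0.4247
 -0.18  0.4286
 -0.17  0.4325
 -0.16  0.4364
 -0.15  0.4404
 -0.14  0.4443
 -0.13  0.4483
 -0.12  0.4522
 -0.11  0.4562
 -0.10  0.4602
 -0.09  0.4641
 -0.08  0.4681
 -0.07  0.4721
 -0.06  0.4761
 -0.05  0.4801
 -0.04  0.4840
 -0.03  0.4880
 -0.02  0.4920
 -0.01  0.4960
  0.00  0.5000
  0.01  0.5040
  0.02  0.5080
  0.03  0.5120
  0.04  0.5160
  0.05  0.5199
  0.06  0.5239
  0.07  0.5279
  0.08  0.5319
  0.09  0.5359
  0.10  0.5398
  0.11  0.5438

€24.58

σ√T = 0.35 × 0.8660 = 0.3031
d₁ = [ln(220/230) + (0.036 + ½·0.35²)·0.75] / (σ√T) = (-0.0445 + 0.0729) / 0.3031 = 0.0940 ⇒ 0.09
d₂ = 0.0940 − 0.3031 = -0.2091 ⇒ -0.21
exp(−rT) = exp(−0.036·0.75) = 0.9734
C = 220·N(0.09) − 230·0.9734·N(-0.21) = 220·0.5359 − 230·0.9734·0.4168 = 117.8980 − 93.3140 = 24.5840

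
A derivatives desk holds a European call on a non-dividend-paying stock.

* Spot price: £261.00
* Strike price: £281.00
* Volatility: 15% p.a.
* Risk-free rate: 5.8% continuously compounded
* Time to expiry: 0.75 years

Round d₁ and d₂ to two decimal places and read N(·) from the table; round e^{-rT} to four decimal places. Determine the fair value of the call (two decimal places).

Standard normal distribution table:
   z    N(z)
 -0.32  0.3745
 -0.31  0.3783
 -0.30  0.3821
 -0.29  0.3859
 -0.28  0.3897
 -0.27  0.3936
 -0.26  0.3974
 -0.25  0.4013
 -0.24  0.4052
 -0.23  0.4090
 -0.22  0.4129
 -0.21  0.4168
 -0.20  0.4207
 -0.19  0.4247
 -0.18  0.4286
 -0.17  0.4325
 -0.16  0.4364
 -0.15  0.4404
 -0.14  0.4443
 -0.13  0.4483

£10.09

σ√T = 0.15·√0.75 = 0.1299
d₁ = [ln(261/281) + (0.058 + 0.15²/2)·0.75] / 0.1299 = [-0.0738 + 0.0519] / 0.1299 = -0.1686 → -0.17
d₂ = d₁ − σ√T = -0.1686 − 0.1299 = -0.2985 → -0.30
e^(−rT) = e^(−0.058·0.75) = 0.9574
N(d₁) = N(-0.17) = 0.4325;  N(d₂) = N(-0.30) = 0.3821
C = 261·0.4325 − 281·0.9574·0.3821 = 112.8825 − 102.7961 = 10.0864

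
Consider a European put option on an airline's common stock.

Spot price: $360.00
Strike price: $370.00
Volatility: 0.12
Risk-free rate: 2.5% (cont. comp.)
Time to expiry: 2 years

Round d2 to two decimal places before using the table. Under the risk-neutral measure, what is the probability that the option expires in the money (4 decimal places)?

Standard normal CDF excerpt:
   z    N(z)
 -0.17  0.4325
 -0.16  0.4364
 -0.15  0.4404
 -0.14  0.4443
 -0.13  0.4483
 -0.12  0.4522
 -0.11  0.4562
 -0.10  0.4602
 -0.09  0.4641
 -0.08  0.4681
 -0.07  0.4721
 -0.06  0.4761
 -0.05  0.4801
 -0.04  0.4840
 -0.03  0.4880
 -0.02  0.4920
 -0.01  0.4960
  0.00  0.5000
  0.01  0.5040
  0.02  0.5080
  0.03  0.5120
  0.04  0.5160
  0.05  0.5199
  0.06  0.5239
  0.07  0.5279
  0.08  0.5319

σ√T = 0.12 × 1.4142 = 0.1697
d₁ = [ln(360/370) + (0.025 + 0.12²/2)·2] / 0.1697 = [-0.0274 + 0.0644] / 0.1697 = 0.2180 ⇒ 0.22
d₂ = d₁ − σ√T = 0.2180 − 0.1697 = 0.0483 ⇒ 0.05
Pr(exercise) under Q = N(−d₂) = N(-0.05) = 0.4801

0.4801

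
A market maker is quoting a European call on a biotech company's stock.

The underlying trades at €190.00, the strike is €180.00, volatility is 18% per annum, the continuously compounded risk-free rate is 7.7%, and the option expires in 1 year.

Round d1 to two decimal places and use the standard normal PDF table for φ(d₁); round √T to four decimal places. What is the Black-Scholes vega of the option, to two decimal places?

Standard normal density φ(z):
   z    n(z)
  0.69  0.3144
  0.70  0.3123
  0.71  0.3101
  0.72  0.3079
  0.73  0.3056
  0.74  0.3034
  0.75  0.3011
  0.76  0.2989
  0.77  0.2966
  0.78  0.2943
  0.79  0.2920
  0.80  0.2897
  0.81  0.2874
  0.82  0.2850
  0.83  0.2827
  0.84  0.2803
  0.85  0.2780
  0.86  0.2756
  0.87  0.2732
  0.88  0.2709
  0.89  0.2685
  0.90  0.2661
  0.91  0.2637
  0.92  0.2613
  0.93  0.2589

T = 1;  σ√T = 0.1800
d₁ = [ln(190/180) + (0.077 + 0.18²/2)·1] / 0.1800 = [0.0541 + 0.0932] / 0.1800 = 0.8182 ≈ 0.82
√T = √1 = 1.0000
φ(d₁) = φ(0.82) = 0.2850
vega = S·φ(d₁)·√T = 190·0.2850·1.0000 = 54.1500

54.15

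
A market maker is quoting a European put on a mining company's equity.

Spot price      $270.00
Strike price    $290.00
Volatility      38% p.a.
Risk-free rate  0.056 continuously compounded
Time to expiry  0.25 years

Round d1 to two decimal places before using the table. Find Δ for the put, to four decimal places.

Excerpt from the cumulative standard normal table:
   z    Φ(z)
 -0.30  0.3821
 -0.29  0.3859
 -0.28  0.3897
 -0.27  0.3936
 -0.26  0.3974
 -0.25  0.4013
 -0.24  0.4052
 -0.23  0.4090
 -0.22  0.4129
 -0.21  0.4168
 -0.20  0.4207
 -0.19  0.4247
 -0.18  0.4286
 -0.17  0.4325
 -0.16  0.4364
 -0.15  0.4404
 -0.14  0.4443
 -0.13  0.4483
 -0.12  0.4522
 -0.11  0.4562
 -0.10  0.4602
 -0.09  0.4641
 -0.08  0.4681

-0.5832

σ√T = 0.38·√0.25 = 0.1900
ln(S/K) + (r + σ²/2)T = ln(270/290) + (0.056 + 0.38²/2)·0.25 = -0.0715 + 0.0321 = -0.0394
d₁ = -0.0394 / 0.1900 = -0.2074 which rounds to -0.21
N(d₁) = N(-0.21) = 0.4168
Δ_put = N(d₁) − 1 = 0.4168 − 1 = -0.5832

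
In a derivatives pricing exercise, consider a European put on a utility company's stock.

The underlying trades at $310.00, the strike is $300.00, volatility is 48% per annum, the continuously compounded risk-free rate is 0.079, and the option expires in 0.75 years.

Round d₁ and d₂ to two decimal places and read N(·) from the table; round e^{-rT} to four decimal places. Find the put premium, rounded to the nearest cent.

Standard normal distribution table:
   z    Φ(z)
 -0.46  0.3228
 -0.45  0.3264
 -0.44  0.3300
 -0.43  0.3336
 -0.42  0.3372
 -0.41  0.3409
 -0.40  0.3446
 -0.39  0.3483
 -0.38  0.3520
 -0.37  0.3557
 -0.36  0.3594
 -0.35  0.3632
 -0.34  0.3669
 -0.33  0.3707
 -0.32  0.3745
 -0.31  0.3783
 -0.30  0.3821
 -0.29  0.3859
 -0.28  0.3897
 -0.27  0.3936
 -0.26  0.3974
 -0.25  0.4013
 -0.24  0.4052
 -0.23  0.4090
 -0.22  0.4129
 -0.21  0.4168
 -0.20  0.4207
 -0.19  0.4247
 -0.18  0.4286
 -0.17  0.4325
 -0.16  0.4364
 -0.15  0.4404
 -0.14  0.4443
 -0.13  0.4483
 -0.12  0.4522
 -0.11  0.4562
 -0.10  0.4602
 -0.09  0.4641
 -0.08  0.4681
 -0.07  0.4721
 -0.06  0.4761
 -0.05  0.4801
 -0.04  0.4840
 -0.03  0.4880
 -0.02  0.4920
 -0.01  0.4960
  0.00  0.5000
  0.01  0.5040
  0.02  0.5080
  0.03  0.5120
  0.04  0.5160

σ√T = 0.48 × 0.8660 = 0.4157
d₁ = [ln(310/300) + (0.079 + ½·0.48²)·0.75] / (σ√T) = (0.0328 + 0.1457) / 0.4157 = 0.4293 ⇒ 0.43
d₂ = 0.4293 − 0.4157 = 0.0136 ⇒ 0.01
exp(−rT) = exp(−0.079·0.75) = 0.9425
N(−d₂) = N(-0.01) = 0.4960;  N(−d₁) = N(-0.43) = 0.3336
P = 300·0.9425·0.4960 − 310·0.3336 = 140.2440 − 103.4160 = 36.8280

$36.83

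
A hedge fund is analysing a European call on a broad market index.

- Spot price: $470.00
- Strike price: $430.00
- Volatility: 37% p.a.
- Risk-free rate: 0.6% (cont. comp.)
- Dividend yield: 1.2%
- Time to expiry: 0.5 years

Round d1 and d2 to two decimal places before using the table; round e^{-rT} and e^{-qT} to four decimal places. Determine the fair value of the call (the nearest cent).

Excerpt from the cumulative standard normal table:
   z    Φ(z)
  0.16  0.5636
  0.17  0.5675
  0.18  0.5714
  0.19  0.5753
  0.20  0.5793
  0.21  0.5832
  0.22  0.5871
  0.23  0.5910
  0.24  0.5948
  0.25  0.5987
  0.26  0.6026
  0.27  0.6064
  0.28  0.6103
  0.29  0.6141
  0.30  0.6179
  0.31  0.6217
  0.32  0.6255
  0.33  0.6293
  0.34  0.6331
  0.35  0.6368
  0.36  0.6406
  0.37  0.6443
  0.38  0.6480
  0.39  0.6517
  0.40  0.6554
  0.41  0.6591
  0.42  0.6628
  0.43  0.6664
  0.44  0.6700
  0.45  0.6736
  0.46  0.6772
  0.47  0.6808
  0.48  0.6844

σ√T = 0.37 × 0.7071 = 0.2616
d₁ = [ln(470/430) + (0.006 − 0.012 + ½·0.37²)·0.5] / (σ√T) = (0.0889 + 0.0312) / 0.2616 = 0.4593 → 0.46
d₂ = 0.4593 − 0.2616 = 0.1977 → 0.20
e^(−qT) = e^(−0.012·0.5) = 0.9940;  e^(−rT) = e^(−0.006·0.5) = 0.9970
N(d₁) = N(0.46) = 0.6772;  N(d₂) = N(0.20) = 0.5793
C = 470·0.9940·0.6772 − 430·0.9970·0.5793 = 316.3743 − 248.3517 = 68.0226

$68.02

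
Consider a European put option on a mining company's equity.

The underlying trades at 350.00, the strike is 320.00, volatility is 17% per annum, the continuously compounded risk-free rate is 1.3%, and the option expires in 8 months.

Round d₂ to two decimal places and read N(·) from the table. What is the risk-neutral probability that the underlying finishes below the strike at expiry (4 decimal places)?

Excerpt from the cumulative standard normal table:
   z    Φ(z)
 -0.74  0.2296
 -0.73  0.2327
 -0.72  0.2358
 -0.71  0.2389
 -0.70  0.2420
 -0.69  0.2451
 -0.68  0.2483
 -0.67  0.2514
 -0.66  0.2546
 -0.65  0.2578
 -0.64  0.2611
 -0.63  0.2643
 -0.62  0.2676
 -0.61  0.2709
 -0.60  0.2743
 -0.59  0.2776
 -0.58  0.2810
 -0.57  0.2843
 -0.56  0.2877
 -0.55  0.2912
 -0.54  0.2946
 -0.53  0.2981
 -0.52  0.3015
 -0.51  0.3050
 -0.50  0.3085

0.2611

σ√T = 0.17 × 0.8165 = 0.1388
d₁ = [ln(350/320) + (0.013 + 0.17²/2)·0.6667] / 0.1388 = [0.0896 + 0.0183] / 0.1388 = 0.7774 ≈ 0.78
d₂ = d₁ − σ√T = 0.7774 − 0.1388 = 0.6386 ≈ 0.64
Pr(exercise) under Q = N(−d₂) = N(-0.64) = 0.2611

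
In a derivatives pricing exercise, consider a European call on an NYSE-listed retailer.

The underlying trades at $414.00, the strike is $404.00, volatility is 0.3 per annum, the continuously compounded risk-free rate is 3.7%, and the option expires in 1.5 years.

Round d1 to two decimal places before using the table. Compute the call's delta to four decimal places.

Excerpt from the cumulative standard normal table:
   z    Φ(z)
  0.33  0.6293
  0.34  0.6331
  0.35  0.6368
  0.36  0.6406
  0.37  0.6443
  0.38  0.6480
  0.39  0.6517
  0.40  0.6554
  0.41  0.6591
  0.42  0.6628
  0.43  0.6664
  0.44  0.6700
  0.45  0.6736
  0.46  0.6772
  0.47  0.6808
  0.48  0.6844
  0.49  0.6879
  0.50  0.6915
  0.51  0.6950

σ√T = 0.3 × 1.2247 = 0.3674
d₁ = [ln(414/404) + (0.037 + ½·0.3²)·1.5] / (σ√T) = (0.0245 + 0.1230) / 0.3674 = 0.4013 which rounds to 0.40
N(d₁) = N(0.40) = 0.6554
Δ_call = N(d₁) = 0.6554

0.6554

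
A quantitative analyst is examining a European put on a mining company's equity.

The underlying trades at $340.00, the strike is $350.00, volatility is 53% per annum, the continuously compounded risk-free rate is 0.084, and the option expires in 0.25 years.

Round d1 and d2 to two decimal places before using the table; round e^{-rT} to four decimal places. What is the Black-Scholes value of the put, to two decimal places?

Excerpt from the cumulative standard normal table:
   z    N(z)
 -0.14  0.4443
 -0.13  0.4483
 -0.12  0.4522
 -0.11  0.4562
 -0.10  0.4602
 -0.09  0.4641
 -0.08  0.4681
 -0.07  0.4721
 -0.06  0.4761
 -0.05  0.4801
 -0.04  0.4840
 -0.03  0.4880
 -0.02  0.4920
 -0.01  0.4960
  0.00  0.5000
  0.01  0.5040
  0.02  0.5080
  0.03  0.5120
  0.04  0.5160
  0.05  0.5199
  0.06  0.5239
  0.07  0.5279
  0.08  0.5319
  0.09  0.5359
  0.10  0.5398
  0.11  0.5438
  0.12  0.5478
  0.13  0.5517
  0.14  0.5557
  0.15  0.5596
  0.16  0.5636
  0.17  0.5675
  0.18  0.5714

$36.69

σ√T = 0.53·√0.25 = 0.2650
d₁ = [ln(340/350) + (0.084 + 0.53²/2)·0.25] / 0.2650 = [-0.0290 + 0.0561] / 0.2650 = 0.1024 ≈ 0.10
d₂ = d₁ − σ√T = 0.1024 − 0.2650 = -0.1626 ≈ -0.16
exp(−rT) = exp(−0.084·0.25) = 0.9792
N(−d₂) = N(0.16) = 0.5636;  N(−d₁) = N(-0.10) = 0.4602
P = 350·0.9792·0.5636 − 340·0.4602 = 193.1570 − 156.4680 = 36.6890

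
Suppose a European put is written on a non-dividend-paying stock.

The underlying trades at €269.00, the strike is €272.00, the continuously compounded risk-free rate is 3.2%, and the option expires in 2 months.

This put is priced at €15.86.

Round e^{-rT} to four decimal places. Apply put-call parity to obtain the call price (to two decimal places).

exp(−rT) = exp(−0.032·0.1667) = 0.9947
Put-call parity: C − P = S − K·e^(−rT) = 269 − 272·0.9947 = 269 − 270.5584 = -1.5584
C = P + (C − P) = 15.86 + (-1.5584) = 14.3016

€14.30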